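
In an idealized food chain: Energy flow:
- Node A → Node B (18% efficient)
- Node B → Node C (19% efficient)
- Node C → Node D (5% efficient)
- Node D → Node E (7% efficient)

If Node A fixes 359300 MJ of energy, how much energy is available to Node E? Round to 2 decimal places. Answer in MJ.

43.01 MJ

Node B: 359300 × 0.18 = 64674 MJ
Node C: 64674 × 0.19 = 12288.06 MJ
Node D: 12288.06 × 0.05 = 614.403 MJ
Node E: 614.403 × 0.07 = 43.00821 MJ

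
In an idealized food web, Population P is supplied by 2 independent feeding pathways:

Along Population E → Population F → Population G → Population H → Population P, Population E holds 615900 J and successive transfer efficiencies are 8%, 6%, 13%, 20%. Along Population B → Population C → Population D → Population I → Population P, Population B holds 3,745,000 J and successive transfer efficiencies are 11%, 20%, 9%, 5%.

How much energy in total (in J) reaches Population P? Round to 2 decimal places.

Via Population E: 615900 × 0.08 × 0.06 × 0.13 × 0.2 = 76.86432 J
Via Population B: 3745000 × 0.11 × 0.2 × 0.09 × 0.05 = 370.755 J
Total at Population P: 76.86432 + 370.755 = 447.61932 J

447.62 J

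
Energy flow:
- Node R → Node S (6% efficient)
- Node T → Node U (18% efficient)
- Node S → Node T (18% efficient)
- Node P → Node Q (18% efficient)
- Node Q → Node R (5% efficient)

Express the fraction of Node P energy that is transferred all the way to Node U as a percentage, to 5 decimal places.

0.00175%

Product of link efficiencies: 0.18 × 0.05 × 0.06 × 0.18 × 0.18 = 0.000017496
As a percentage: 0.000017496 × 100 = 0.00175%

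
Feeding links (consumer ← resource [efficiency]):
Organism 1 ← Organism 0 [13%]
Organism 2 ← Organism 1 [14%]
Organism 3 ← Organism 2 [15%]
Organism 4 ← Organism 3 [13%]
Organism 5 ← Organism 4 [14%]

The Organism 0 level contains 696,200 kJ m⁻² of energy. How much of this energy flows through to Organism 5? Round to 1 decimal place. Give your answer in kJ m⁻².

34.6 kJ m⁻²

Organism 1: 696200 × 0.13 = 90506 kJ m⁻²
Organism 2: 90506 × 0.14 = 12670.84 kJ m⁻²
Organism 3: 12670.84 × 0.15 = 1900.626 kJ m⁻²
Organism 4: 1900.626 × 0.13 = 247.08138 kJ m⁻²
Organism 5: 247.08138 × 0.14 = 34.5913932 kJ m⁻²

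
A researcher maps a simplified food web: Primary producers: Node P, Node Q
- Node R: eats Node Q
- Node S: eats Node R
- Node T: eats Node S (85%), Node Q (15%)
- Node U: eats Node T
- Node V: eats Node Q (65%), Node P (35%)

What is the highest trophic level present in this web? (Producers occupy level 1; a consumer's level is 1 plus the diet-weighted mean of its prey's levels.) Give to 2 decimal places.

4.70

Node R: 1 + 1 = 2
Node S: 1 + 2 = 3
Node T: 1 + (0.85×3 + 0.15×1) = 3.7
Node U: 1 + 3.7 = 4.7
Node V: 1 + (0.65×1 + 0.35×1) = 2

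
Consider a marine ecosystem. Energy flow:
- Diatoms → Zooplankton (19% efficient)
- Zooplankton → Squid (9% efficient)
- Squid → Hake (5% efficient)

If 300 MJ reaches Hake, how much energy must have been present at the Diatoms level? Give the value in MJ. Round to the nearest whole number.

350877 MJ

Cumulative transfer efficiency: 0.19 × 0.09 × 0.05 = 0.000855
Diatoms energy = 300 / 0.000855 = 350877 MJ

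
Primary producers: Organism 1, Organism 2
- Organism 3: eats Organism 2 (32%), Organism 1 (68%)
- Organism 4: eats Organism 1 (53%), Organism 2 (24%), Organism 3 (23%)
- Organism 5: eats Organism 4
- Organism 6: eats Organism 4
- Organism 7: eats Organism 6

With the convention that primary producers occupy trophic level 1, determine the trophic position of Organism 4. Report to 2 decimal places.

2.23

Organism 3: 1 + (0.32×1 + 0.68×1) = 2
Organism 4: 1 + (0.53×1 + 0.24×1 + 0.23×2) = 2.23
Organism 5: 1 + 2.23 = 3.23
Organism 6: 1 + 2.23 = 3.23
Organism 7: 1 + 3.23 = 4.23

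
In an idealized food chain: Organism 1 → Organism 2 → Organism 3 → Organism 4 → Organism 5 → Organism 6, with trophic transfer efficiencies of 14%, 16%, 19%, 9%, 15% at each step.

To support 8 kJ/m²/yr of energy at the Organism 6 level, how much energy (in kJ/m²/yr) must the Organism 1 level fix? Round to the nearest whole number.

Cumulative transfer efficiency: 0.14 × 0.16 × 0.19 × 0.09 × 0.15 = 0.000057456
Organism 1 energy = 8 / 0.000057456 = 139237 kJ/m²/yr

139237 kJ/m²/yr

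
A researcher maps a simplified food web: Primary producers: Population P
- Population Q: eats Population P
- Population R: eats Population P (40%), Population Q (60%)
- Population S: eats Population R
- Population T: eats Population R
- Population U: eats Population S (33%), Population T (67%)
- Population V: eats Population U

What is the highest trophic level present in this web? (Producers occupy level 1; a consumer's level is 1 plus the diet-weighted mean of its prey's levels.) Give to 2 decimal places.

Population Q: 1 + 1 = 2
Population R: 1 + (0.4×1 + 0.6×2) = 2.6
Population S: 1 + 2.6 = 3.6
Population T: 1 + 2.6 = 3.6
Population U: 1 + (0.33×3.6 + 0.67×3.6) = 4.6
Population V: 1 + 4.6 = 5.6

5.60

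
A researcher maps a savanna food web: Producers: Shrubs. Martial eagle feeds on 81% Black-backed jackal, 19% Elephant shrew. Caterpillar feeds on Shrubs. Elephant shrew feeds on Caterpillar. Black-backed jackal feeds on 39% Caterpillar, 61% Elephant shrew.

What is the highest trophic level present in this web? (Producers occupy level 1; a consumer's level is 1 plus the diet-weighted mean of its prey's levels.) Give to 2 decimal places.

4.49

Caterpillar: 1 + 1 = 2
Elephant shrew: 1 + 2 = 3
Black-backed jackal: 1 + (0.39×2 + 0.61×3) = 3.61
Martial eagle: 1 + (0.81×3.61 + 0.19×3) = 4.4941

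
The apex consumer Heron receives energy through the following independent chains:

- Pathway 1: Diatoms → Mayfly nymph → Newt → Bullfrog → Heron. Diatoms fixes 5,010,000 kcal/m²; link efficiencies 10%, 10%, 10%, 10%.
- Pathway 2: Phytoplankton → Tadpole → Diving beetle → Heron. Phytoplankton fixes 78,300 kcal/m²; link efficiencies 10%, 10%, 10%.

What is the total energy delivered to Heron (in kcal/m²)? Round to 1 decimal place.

579.3 kcal/m²

Pathway 1: 5010000 × 0.1 × 0.1 × 0.1 × 0.1 = 501 kcal/m²
Pathway 2: 78300 × 0.1 × 0.1 × 0.1 = 78.3 kcal/m²
Total at Heron: 501 + 78.3 = 579.3 kcal/m²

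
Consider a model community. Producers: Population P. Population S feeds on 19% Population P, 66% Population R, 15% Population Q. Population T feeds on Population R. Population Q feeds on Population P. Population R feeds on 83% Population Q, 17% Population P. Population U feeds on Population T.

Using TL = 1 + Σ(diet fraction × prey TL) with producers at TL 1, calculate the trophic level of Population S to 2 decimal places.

3.36

Population Q: 1 + 1 = 2
Population R: 1 + (0.83×2 + 0.17×1) = 2.83
Population S: 1 + (0.19×1 + 0.66×2.83 + 0.15×2) = 3.3578
Population T: 1 + 2.83 = 3.83
Population U: 1 + 3.83 = 4.83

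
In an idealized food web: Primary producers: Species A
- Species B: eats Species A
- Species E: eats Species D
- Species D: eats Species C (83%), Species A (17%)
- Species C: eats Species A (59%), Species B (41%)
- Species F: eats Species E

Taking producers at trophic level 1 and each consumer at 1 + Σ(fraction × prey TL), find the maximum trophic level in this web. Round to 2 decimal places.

5.17

Species B: 1 + 1 = 2
Species C: 1 + (0.59×1 + 0.41×2) = 2.41
Species D: 1 + (0.83×2.41 + 0.17×1) = 3.1703
Species E: 1 + 3.1703 = 4.1703
Species F: 1 + 4.1703 = 5.1703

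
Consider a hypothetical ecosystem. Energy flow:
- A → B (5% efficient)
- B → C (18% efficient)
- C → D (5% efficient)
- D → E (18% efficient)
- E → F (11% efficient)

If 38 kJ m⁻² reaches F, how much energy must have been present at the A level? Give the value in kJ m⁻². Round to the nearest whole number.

4264871 kJ m⁻²

Cumulative transfer efficiency: 0.05 × 0.18 × 0.05 × 0.18 × 0.11 = 0.00000891
A energy = 38 / 0.00000891 = 4264871 kJ m⁻²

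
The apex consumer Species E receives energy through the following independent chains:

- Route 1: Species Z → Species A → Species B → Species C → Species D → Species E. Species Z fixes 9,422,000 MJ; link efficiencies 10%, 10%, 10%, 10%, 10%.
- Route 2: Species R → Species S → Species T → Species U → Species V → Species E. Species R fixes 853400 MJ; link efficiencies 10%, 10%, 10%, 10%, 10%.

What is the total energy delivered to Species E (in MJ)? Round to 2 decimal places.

Route 1: 9422000 × 0.1 × 0.1 × 0.1 × 0.1 × 0.1 = 94.22 MJ
Route 2: 853400 × 0.1 × 0.1 × 0.1 × 0.1 × 0.1 = 8.534 MJ
Total at Species E: 94.22 + 8.534 = 102.754 MJ

102.75 MJ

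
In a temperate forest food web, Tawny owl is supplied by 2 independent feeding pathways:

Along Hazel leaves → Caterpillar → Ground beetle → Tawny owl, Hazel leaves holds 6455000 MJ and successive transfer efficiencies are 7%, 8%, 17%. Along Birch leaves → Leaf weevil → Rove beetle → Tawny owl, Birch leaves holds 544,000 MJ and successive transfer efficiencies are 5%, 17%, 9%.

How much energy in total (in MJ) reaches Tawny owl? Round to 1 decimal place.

6561.3 MJ

Via Hazel leaves: 6455000 × 0.07 × 0.08 × 0.17 = 6145.16 MJ
Via Birch leaves: 544000 × 0.05 × 0.17 × 0.09 = 416.16 MJ
Total at Tawny owl: 6145.16 + 416.16 = 6561.32 MJ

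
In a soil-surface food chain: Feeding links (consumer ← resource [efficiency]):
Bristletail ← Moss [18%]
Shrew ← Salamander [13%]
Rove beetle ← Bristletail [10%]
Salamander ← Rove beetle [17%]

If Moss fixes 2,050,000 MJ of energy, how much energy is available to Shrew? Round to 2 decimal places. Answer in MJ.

Bristletail: 2050000 × 0.18 = 369000 MJ
Rove beetle: 369000 × 0.1 = 36900 MJ
Salamander: 36900 × 0.17 = 6273 MJ
Shrew: 6273 × 0.13 = 815.49 MJ

815.49 MJ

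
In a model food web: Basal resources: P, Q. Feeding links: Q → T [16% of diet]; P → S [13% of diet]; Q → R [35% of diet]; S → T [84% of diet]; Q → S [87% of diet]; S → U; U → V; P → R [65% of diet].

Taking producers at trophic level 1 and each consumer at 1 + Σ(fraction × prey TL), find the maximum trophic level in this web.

R: 1 + (0.35×1 + 0.65×1) = 2
S: 1 + (0.87×1 + 0.13×1) = 2
T: 1 + (0.16×1 + 0.84×2) = 2.84
U: 1 + 2 = 3
V: 1 + 3 = 4

4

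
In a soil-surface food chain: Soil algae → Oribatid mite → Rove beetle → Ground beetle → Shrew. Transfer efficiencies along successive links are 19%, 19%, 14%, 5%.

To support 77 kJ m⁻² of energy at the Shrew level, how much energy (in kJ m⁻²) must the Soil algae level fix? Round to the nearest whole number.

Cumulative transfer efficiency: 0.19 × 0.19 × 0.14 × 0.05 = 0.0002527
Soil algae energy = 77 / 0.0002527 = 304709 kJ m⁻²

304709 kJ m⁻²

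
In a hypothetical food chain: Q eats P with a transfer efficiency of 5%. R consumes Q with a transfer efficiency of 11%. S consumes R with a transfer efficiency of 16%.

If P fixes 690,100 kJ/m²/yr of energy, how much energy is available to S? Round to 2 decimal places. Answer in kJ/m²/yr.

607.29 kJ/m²/yr

Q: 690100 × 0.05 = 34505 kJ/m²/yr
R: 34505 × 0.11 = 3795.55 kJ/m²/yr
S: 3795.55 × 0.16 = 607.288 kJ/m²/yr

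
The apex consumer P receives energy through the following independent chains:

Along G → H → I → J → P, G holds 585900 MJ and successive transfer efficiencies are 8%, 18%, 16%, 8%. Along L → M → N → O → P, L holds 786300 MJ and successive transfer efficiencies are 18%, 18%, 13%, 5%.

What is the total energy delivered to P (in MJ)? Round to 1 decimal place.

Via G: 585900 × 0.08 × 0.18 × 0.16 × 0.08 = 107.993088 MJ
Via L: 786300 × 0.18 × 0.18 × 0.13 × 0.05 = 165.59478 MJ
Total at P: 107.993088 + 165.59478 = 273.587868 MJ

273.6 MJ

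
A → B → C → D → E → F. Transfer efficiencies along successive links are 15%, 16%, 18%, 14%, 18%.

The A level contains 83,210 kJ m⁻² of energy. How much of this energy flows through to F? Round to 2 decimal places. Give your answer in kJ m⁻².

B: 83210 × 0.15 = 12481.5 kJ m⁻²
C: 12481.5 × 0.16 = 1997.04 kJ m⁻²
D: 1997.04 × 0.18 = 359.4672 kJ m⁻²
E: 359.4672 × 0.14 = 50.325408 kJ m⁻²
F: 50.325408 × 0.18 = 9.05857344 kJ m⁻²

9.06 kJ m⁻²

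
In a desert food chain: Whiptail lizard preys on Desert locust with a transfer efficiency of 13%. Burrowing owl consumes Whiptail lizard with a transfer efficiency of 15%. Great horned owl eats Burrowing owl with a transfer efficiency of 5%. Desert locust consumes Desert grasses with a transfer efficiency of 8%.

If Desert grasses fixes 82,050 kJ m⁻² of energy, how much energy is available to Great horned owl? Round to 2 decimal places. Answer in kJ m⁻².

6.40 kJ m⁻²

Desert locust: 82050 × 0.08 = 6564 kJ m⁻²
Whiptail lizard: 6564 × 0.13 = 853.32 kJ m⁻²
Burrowing owl: 853.32 × 0.15 = 127.998 kJ m⁻²
Great horned owl: 127.998 × 0.05 = 6.3999 kJ m⁻²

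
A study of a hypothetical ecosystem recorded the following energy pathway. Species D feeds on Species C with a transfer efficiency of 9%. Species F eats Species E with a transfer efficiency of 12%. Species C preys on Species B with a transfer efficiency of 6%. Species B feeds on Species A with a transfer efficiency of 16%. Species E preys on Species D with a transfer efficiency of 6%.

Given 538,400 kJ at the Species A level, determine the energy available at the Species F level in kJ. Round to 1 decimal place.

3.3 kJ

Species B: 538400 × 0.16 = 86144 kJ
Species C: 86144 × 0.06 = 5168.64 kJ
Species D: 5168.64 × 0.09 = 465.1776 kJ
Species E: 465.1776 × 0.06 = 27.910656 kJ
Species F: 27.910656 × 0.12 = 3.34927872 kJ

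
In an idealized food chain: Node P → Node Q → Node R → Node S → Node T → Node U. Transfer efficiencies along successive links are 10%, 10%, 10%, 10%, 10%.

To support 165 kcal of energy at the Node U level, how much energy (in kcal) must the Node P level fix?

16500000 kcal

Cumulative transfer efficiency: 0.1 × 0.1 × 0.1 × 0.1 × 0.1 = 0.00001
Node P energy = 165 / 0.00001 = 16500000 kcal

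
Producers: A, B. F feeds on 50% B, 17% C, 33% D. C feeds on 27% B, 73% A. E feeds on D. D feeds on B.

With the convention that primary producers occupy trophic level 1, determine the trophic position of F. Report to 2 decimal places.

C: 1 + (0.27×1 + 0.73×1) = 2
D: 1 + 1 = 2
E: 1 + 2 = 3
F: 1 + (0.5×1 + 0.17×2 + 0.33×2) = 2.5

2.50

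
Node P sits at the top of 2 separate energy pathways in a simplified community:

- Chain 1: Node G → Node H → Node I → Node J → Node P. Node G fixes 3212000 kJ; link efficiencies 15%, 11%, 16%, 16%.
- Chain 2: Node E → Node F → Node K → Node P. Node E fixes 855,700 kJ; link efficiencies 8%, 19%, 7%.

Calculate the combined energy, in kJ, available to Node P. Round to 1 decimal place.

2267.2 kJ

Chain 1: 3212000 × 0.15 × 0.11 × 0.16 × 0.16 = 1356.7488 kJ
Chain 2: 855700 × 0.08 × 0.19 × 0.07 = 910.4648 kJ
Total at Node P: 1356.7488 + 910.4648 = 2267.2136 kJ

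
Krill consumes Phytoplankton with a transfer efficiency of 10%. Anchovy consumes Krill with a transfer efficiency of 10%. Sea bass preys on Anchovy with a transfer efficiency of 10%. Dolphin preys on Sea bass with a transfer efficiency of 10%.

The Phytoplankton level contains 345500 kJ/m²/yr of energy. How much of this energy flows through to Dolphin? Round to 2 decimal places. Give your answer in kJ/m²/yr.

Krill: 345500 × 0.1 = 34550 kJ/m²/yr
Anchovy: 34550 × 0.1 = 3455 kJ/m²/yr
Sea bass: 3455 × 0.1 = 345.5 kJ/m²/yr
Dolphin: 345.5 × 0.1 = 34.55 kJ/m²/yr

34.55 kJ/m²/yr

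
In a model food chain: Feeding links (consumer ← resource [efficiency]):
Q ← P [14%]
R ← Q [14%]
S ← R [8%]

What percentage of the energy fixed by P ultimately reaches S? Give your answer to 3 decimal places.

Product of link efficiencies: 0.14 × 0.14 × 0.08 = 0.001568
As a percentage: 0.001568 × 100 = 0.157%

0.157%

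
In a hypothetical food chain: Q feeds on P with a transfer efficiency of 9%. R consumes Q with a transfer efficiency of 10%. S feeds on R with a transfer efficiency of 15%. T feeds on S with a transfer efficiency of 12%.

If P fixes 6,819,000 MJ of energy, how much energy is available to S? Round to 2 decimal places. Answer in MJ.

9205.65 MJ

Q: 6819000 × 0.09 = 613710 MJ
R: 613710 × 0.1 = 61371 MJ
S: 61371 × 0.15 = 9205.65 MJ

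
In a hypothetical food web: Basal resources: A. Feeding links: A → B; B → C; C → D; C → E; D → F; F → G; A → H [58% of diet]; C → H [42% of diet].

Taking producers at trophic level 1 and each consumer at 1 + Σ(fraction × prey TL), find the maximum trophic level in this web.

B: 1 + 1 = 2
C: 1 + 2 = 3
D: 1 + 3 = 4
E: 1 + 3 = 4
F: 1 + 4 = 5
G: 1 + 5 = 6
H: 1 + (0.58×1 + 0.42×3) = 2.84

6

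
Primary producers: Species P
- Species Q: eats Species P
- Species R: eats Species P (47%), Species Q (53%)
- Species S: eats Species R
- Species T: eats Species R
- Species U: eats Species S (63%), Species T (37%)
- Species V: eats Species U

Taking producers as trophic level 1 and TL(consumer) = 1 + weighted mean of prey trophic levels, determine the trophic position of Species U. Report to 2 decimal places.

Species Q: 1 + 1 = 2
Species R: 1 + (0.47×1 + 0.53×2) = 2.53
Species S: 1 + 2.53 = 3.53
Species T: 1 + 2.53 = 3.53
Species U: 1 + (0.63×3.53 + 0.37×3.53) = 4.53
Species V: 1 + 4.53 = 5.53

4.53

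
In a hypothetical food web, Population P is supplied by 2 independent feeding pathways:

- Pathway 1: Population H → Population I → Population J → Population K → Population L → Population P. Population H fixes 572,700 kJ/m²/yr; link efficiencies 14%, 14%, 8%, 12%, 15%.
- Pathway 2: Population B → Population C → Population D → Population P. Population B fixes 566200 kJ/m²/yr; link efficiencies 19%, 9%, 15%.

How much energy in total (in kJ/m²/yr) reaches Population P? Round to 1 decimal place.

1468.5 kJ/m²/yr

Pathway 1: 572700 × 0.14 × 0.14 × 0.08 × 0.12 × 0.15 = 16.1638848 kJ/m²/yr
Pathway 2: 566200 × 0.19 × 0.09 × 0.15 = 1452.303 kJ/m²/yr
Total at Population P: 16.1638848 + 1452.303 = 1468.4668848 kJ/m²/yr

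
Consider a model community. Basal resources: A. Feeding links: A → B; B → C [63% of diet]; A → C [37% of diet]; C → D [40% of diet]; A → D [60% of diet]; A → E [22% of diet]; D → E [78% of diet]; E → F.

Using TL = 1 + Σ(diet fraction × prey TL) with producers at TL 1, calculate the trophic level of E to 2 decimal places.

3.29

B: 1 + 1 = 2
C: 1 + (0.63×2 + 0.37×1) = 2.63
D: 1 + (0.4×2.63 + 0.6×1) = 2.652
E: 1 + (0.22×1 + 0.78×2.652) = 3.28856
F: 1 + 3.28856 = 4.28856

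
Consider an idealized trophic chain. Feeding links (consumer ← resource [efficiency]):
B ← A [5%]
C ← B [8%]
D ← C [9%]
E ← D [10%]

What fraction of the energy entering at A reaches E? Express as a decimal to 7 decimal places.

0.0000360

Product of link efficiencies: 0.05 × 0.08 × 0.09 × 0.1 = 0.000036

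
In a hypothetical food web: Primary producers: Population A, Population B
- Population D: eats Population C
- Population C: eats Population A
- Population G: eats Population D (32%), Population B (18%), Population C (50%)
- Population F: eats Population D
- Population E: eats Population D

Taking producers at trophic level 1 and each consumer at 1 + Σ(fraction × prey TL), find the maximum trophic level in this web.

4

Population C: 1 + 1 = 2
Population D: 1 + 2 = 3
Population E: 1 + 3 = 4
Population F: 1 + 3 = 4
Population G: 1 + (0.32×3 + 0.18×1 + 0.5×2) = 3.14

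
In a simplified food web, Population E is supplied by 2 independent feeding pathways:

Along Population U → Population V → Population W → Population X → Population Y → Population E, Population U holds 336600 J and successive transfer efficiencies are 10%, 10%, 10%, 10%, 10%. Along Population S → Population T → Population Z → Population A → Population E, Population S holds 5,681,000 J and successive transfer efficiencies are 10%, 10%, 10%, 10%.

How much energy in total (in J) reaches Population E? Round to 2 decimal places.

Via Population U: 336600 × 0.1 × 0.1 × 0.1 × 0.1 × 0.1 = 3.366 J
Via Population S: 5681000 × 0.1 × 0.1 × 0.1 × 0.1 = 568.1 J
Total at Population E: 3.366 + 568.1 = 571.466 J

571.47 J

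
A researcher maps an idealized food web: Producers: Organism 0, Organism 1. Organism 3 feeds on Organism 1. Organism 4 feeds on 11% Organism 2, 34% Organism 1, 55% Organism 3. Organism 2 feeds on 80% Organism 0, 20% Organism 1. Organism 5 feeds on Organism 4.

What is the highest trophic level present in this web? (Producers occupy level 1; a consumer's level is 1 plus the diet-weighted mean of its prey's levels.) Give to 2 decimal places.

3.66

Organism 2: 1 + (0.8×1 + 0.2×1) = 2
Organism 3: 1 + 1 = 2
Organism 4: 1 + (0.11×2 + 0.34×1 + 0.55×2) = 2.66
Organism 5: 1 + 2.66 = 3.66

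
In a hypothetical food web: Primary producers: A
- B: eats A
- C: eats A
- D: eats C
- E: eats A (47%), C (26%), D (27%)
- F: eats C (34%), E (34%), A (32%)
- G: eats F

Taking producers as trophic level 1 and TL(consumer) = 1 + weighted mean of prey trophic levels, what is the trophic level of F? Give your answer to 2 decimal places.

B: 1 + 1 = 2
C: 1 + 1 = 2
D: 1 + 2 = 3
E: 1 + (0.47×1 + 0.26×2 + 0.27×3) = 2.8
F: 1 + (0.34×2 + 0.34×2.8 + 0.32×1) = 2.952
G: 1 + 2.952 = 3.952

2.95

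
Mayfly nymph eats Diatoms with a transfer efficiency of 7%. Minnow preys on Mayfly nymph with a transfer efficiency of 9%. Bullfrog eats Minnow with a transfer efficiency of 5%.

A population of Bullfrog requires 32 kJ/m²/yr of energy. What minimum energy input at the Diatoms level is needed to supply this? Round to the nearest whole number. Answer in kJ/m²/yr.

101587 kJ/m²/yr

Cumulative transfer efficiency: 0.07 × 0.09 × 0.05 = 0.000315
Diatoms energy = 32 / 0.000315 = 101587 kJ/m²/yr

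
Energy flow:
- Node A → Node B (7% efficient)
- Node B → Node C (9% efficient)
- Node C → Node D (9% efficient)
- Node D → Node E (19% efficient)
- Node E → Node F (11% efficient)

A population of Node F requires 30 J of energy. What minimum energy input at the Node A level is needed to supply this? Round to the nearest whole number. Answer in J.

Cumulative transfer efficiency: 0.07 × 0.09 × 0.09 × 0.19 × 0.11 = 0.0000118503
Node A energy = 30 / 0.0000118503 = 2531581 J

2531581 J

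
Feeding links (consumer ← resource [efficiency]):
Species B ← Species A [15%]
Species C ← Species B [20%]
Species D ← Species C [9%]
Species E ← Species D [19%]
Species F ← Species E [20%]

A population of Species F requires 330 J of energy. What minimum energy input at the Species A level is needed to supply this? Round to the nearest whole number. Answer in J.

3216374 J

Cumulative transfer efficiency: 0.15 × 0.2 × 0.09 × 0.19 × 0.2 = 0.0001026
Species A energy = 330 / 0.0001026 = 3216374 J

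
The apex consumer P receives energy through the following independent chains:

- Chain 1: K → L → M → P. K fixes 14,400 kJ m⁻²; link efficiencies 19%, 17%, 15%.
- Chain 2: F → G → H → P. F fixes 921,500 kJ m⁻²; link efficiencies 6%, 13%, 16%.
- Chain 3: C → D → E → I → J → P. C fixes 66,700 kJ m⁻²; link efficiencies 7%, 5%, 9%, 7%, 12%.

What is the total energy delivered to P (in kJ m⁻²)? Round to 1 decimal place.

1220.0 kJ m⁻²

Chain 1: 14400 × 0.19 × 0.17 × 0.15 = 69.768 kJ m⁻²
Chain 2: 921500 × 0.06 × 0.13 × 0.16 = 1150.032 kJ m⁻²
Chain 3: 66700 × 0.07 × 0.05 × 0.09 × 0.07 × 0.12 = 0.1764882 kJ m⁻²
Total at P: 69.768 + 1150.032 + 0.1764882 = 1219.9764882 kJ m⁻²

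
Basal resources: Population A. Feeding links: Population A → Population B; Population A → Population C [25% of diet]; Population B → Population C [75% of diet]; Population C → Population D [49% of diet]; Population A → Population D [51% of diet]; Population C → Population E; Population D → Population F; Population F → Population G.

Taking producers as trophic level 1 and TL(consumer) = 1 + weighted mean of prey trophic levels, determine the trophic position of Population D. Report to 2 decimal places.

Population B: 1 + 1 = 2
Population C: 1 + (0.25×1 + 0.75×2) = 2.75
Population D: 1 + (0.49×2.75 + 0.51×1) = 2.8575
Population E: 1 + 2.75 = 3.75
Population F: 1 + 2.8575 = 3.8575
Population G: 1 + 3.8575 = 4.8575

2.86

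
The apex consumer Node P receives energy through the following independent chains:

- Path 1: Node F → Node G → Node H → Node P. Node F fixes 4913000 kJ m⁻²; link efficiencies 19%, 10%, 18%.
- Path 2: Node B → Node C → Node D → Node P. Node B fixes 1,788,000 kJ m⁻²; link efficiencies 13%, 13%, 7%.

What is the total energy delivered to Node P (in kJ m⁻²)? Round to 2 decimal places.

18917.66 kJ m⁻²

Path 1: 4913000 × 0.19 × 0.1 × 0.18 = 16802.46 kJ m⁻²
Path 2: 1788000 × 0.13 × 0.13 × 0.07 = 2115.204 kJ m⁻²
Total at Node P: 16802.46 + 2115.204 = 18917.664 kJ m⁻²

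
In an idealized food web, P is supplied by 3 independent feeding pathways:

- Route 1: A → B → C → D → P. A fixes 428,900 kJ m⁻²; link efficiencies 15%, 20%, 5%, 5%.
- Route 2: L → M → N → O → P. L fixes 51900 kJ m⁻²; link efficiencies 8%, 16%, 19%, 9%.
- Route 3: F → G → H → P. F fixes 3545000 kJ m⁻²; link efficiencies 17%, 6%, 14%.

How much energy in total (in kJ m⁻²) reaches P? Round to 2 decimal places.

Route 1: 428900 × 0.15 × 0.2 × 0.05 × 0.05 = 32.1675 kJ m⁻²
Route 2: 51900 × 0.08 × 0.16 × 0.19 × 0.09 = 11.359872 kJ m⁻²
Route 3: 3545000 × 0.17 × 0.06 × 0.14 = 5062.26 kJ m⁻²
Total at P: 32.1675 + 11.359872 + 5062.26 = 5105.787372 kJ m⁻²

5105.79 kJ m⁻²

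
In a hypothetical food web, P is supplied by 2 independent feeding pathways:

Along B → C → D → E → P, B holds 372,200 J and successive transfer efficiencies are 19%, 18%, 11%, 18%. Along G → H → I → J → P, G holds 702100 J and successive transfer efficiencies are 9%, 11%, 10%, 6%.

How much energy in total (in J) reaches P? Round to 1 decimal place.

Via B: 372200 × 0.19 × 0.18 × 0.11 × 0.18 = 252.038952 J
Via G: 702100 × 0.09 × 0.11 × 0.1 × 0.06 = 41.70474 J
Total at P: 252.038952 + 41.70474 = 293.743692 J

293.7 J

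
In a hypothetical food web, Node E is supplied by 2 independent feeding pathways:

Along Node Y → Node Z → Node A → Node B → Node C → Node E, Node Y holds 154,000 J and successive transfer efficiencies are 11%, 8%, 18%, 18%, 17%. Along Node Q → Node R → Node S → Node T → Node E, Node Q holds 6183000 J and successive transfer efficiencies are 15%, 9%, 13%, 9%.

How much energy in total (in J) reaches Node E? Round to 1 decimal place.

Via Node Y: 154000 × 0.11 × 0.08 × 0.18 × 0.18 × 0.17 = 7.4644416 J
Via Node Q: 6183000 × 0.15 × 0.09 × 0.13 × 0.09 = 976.60485 J
Total at Node E: 7.4644416 + 976.60485 = 984.0692916 J

984.1 J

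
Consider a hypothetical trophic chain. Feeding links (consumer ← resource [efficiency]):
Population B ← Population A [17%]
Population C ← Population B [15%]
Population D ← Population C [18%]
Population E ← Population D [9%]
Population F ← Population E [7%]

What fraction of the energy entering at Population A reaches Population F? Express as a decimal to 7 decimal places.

Product of link efficiencies: 0.17 × 0.15 × 0.18 × 0.09 × 0.07 = 0.000028917

0.0000289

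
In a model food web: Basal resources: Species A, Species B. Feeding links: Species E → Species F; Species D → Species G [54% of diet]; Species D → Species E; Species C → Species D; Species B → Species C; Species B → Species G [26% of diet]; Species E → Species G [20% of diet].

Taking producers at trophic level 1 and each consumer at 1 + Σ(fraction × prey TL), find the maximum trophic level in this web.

5

Species C: 1 + 1 = 2
Species D: 1 + 2 = 3
Species E: 1 + 3 = 4
Species F: 1 + 4 = 5
Species G: 1 + (0.26×1 + 0.54×3 + 0.2×4) = 3.68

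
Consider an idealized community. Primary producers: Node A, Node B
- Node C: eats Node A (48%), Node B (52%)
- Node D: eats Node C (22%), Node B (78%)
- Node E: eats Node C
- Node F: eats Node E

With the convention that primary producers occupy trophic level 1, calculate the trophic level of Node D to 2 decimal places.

Node C: 1 + (0.48×1 + 0.52×1) = 2
Node D: 1 + (0.22×2 + 0.78×1) = 2.22
Node E: 1 + 2 = 3
Node F: 1 + 3 = 4

2.22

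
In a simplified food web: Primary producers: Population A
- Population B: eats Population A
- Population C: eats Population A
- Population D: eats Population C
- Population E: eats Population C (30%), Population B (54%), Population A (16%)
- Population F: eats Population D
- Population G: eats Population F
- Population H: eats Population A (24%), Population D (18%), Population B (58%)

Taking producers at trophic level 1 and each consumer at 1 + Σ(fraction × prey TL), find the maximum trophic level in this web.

Population B: 1 + 1 = 2
Population C: 1 + 1 = 2
Population D: 1 + 2 = 3
Population E: 1 + (0.3×2 + 0.54×2 + 0.16×1) = 2.84
Population F: 1 + 3 = 4
Population G: 1 + 4 = 5
Population H: 1 + (0.24×1 + 0.18×3 + 0.58×2) = 2.94

5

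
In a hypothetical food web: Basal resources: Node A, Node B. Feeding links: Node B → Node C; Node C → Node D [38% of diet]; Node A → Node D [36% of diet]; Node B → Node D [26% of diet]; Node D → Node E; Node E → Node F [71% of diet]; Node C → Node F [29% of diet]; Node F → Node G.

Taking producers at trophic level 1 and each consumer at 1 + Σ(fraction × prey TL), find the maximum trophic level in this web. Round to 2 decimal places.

4.98

Node C: 1 + 1 = 2
Node D: 1 + (0.38×2 + 0.36×1 + 0.26×1) = 2.38
Node E: 1 + 2.38 = 3.38
Node F: 1 + (0.71×3.38 + 0.29×2) = 3.9798
Node G: 1 + 3.9798 = 4.9798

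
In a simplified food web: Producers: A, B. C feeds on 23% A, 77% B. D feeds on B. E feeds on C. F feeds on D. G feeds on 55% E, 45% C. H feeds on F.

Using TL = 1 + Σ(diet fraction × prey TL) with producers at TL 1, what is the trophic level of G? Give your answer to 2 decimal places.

C: 1 + (0.23×1 + 0.77×1) = 2
D: 1 + 1 = 2
E: 1 + 2 = 3
F: 1 + 2 = 3
G: 1 + (0.55×3 + 0.45×2) = 3.55
H: 1 + 3 = 4

3.55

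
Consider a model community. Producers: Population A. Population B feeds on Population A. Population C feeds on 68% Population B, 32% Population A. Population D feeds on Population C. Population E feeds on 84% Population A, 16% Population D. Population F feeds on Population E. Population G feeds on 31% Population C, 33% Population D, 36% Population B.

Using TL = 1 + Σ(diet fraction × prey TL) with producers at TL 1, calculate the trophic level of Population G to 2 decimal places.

3.77

Population B: 1 + 1 = 2
Population C: 1 + (0.68×2 + 0.32×1) = 2.68
Population D: 1 + 2.68 = 3.68
Population E: 1 + (0.84×1 + 0.16×3.68) = 2.4288
Population F: 1 + 2.4288 = 3.4288
Population G: 1 + (0.31×2.68 + 0.33×3.68 + 0.36×2) = 3.7652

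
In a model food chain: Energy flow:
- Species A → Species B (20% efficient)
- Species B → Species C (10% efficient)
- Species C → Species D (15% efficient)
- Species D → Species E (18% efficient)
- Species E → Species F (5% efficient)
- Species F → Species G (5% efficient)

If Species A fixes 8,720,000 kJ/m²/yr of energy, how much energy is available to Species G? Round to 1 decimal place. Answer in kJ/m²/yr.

Species B: 8720000 × 0.2 = 1744000 kJ/m²/yr
Species C: 1744000 × 0.1 = 174400 kJ/m²/yr
Species D: 174400 × 0.15 = 26160 kJ/m²/yr
Species E: 26160 × 0.18 = 4708.8 kJ/m²/yr
Species F: 4708.8 × 0.05 = 235.44 kJ/m²/yr
Species G: 235.44 × 0.05 = 11.772 kJ/m²/yr

11.8 kJ/m²/yr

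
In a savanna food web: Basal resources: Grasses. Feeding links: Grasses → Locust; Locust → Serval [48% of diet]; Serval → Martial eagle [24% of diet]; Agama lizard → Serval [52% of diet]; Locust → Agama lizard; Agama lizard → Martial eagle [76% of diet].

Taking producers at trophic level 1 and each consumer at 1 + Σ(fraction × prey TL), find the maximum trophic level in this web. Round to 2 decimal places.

Locust: 1 + 1 = 2
Agama lizard: 1 + 2 = 3
Serval: 1 + (0.52×3 + 0.48×2) = 3.52
Martial eagle: 1 + (0.24×3.52 + 0.76×3) = 4.1248

4.12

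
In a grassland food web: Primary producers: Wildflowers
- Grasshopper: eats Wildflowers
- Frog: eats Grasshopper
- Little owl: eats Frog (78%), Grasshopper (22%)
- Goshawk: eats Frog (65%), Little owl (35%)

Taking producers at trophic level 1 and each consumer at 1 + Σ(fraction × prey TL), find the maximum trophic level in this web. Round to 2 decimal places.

Grasshopper: 1 + 1 = 2
Frog: 1 + 2 = 3
Little owl: 1 + (0.78×3 + 0.22×2) = 3.78
Goshawk: 1 + (0.65×3 + 0.35×3.78) = 4.273

4.27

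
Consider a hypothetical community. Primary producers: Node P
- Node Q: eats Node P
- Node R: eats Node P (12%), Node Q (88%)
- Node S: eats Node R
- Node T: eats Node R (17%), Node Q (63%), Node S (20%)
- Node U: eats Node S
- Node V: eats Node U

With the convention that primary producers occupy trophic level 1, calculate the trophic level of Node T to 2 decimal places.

3.53

Node Q: 1 + 1 = 2
Node R: 1 + (0.12×1 + 0.88×2) = 2.88
Node S: 1 + 2.88 = 3.88
Node T: 1 + (0.17×2.88 + 0.63×2 + 0.2×3.88) = 3.5256
Node U: 1 + 3.88 = 4.88
Node V: 1 + 4.88 = 5.88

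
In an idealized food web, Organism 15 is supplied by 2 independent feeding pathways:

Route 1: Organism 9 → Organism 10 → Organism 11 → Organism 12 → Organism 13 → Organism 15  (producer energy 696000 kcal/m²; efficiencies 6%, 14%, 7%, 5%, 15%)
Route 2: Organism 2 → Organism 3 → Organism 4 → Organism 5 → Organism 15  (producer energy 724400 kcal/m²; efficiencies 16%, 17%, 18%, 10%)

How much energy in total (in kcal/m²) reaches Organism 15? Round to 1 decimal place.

357.7 kcal/m²

Route 1: 696000 × 0.06 × 0.14 × 0.07 × 0.05 × 0.15 = 3.06936 kcal/m²
Route 2: 724400 × 0.16 × 0.17 × 0.18 × 0.1 = 354.66624 kcal/m²
Total at Organism 15: 3.06936 + 354.66624 = 357.7356 kcal/m²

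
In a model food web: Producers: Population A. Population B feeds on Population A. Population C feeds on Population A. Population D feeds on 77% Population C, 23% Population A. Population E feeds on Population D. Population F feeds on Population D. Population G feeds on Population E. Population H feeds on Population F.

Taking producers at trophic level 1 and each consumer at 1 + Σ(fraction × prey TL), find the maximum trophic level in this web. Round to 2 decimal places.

4.77

Population B: 1 + 1 = 2
Population C: 1 + 1 = 2
Population D: 1 + (0.77×2 + 0.23×1) = 2.77
Population E: 1 + 2.77 = 3.77
Population F: 1 + 2.77 = 3.77
Population G: 1 + 3.77 = 4.77
Population H: 1 + 3.77 = 4.77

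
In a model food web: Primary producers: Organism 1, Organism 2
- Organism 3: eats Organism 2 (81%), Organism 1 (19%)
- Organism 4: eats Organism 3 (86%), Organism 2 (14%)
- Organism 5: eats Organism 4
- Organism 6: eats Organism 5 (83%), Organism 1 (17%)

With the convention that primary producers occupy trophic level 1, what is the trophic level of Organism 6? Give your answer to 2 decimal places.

4.37

Organism 3: 1 + (0.81×1 + 0.19×1) = 2
Organism 4: 1 + (0.86×2 + 0.14×1) = 2.86
Organism 5: 1 + 2.86 = 3.86
Organism 6: 1 + (0.83×3.86 + 0.17×1) = 4.3738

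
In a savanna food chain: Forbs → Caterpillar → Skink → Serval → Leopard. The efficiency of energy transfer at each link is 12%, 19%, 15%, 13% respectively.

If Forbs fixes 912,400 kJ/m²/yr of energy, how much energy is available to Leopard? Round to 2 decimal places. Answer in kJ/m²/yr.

405.65 kJ/m²/yr

Caterpillar: 912400 × 0.12 = 109488 kJ/m²/yr
Skink: 109488 × 0.19 = 20802.72 kJ/m²/yr
Serval: 20802.72 × 0.15 = 3120.408 kJ/m²/yr
Leopard: 3120.408 × 0.13 = 405.65304 kJ/m²/yr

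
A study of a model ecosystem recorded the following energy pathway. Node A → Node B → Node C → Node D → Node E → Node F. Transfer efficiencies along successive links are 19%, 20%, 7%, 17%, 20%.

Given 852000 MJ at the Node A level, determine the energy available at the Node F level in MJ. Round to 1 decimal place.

Node B: 852000 × 0.19 = 161880 MJ
Node C: 161880 × 0.2 = 32376 MJ
Node D: 32376 × 0.07 = 2266.32 MJ
Node E: 2266.32 × 0.17 = 385.2744 MJ
Node F: 385.2744 × 0.2 = 77.05488 MJ

77.1 MJ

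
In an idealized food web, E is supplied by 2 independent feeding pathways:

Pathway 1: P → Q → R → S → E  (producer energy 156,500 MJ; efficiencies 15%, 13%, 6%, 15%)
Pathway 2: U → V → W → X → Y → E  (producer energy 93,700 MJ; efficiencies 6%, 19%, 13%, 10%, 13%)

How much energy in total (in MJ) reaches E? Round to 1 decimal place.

Pathway 1: 156500 × 0.15 × 0.13 × 0.06 × 0.15 = 27.46575 MJ
Pathway 2: 93700 × 0.06 × 0.19 × 0.13 × 0.1 × 0.13 = 1.8052242 MJ
Total at E: 27.46575 + 1.8052242 = 29.2709742 MJ

29.3 MJ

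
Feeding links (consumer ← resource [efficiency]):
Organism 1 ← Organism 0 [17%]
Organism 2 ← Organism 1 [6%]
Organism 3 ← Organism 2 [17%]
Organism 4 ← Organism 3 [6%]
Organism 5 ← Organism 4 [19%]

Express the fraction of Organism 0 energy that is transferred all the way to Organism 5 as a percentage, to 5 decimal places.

Product of link efficiencies: 0.17 × 0.06 × 0.17 × 0.06 × 0.19 = 0.0000197676
As a percentage: 0.0000197676 × 100 = 0.00198%

0.00198%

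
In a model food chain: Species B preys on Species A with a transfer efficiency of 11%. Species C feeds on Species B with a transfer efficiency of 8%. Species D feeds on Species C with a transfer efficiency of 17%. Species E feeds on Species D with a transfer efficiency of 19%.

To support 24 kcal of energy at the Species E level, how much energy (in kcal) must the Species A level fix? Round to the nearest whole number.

Cumulative transfer efficiency: 0.11 × 0.08 × 0.17 × 0.19 = 0.00028424
Species A energy = 24 / 0.00028424 = 84436 kcal

84436 kcal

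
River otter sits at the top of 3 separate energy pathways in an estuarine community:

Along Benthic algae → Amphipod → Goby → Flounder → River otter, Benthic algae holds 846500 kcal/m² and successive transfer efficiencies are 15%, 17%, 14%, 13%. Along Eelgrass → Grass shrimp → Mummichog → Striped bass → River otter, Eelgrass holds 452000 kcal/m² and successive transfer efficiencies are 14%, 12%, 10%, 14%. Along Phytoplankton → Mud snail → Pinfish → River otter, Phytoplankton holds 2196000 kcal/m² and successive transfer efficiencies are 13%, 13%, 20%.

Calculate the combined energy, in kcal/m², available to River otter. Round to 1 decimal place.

Via Benthic algae: 846500 × 0.15 × 0.17 × 0.14 × 0.13 = 392.86065 kcal/m²
Via Eelgrass: 452000 × 0.14 × 0.12 × 0.1 × 0.14 = 106.3104 kcal/m²
Via Phytoplankton: 2196000 × 0.13 × 0.13 × 0.2 = 7422.48 kcal/m²
Total at River otter: 392.86065 + 106.3104 + 7422.48 = 7921.65105 kcal/m²

7921.7 kcal/m²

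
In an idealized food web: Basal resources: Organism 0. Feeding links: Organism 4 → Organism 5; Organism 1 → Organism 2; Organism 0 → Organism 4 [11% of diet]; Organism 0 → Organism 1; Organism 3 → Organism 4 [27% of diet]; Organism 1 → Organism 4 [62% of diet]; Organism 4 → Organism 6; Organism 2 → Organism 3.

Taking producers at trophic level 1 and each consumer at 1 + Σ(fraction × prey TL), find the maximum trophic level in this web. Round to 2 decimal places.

4.43

Organism 1: 1 + 1 = 2
Organism 2: 1 + 2 = 3
Organism 3: 1 + 3 = 4
Organism 4: 1 + (0.11×1 + 0.62×2 + 0.27×4) = 3.43
Organism 5: 1 + 3.43 = 4.43
Organism 6: 1 + 3.43 = 4.43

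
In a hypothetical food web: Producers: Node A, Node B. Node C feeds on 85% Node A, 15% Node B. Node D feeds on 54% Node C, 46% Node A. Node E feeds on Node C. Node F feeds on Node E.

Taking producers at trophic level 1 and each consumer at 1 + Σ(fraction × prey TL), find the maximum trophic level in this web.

4

Node C: 1 + (0.85×1 + 0.15×1) = 2
Node D: 1 + (0.54×2 + 0.46×1) = 2.54
Node E: 1 + 2 = 3
Node F: 1 + 3 = 4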